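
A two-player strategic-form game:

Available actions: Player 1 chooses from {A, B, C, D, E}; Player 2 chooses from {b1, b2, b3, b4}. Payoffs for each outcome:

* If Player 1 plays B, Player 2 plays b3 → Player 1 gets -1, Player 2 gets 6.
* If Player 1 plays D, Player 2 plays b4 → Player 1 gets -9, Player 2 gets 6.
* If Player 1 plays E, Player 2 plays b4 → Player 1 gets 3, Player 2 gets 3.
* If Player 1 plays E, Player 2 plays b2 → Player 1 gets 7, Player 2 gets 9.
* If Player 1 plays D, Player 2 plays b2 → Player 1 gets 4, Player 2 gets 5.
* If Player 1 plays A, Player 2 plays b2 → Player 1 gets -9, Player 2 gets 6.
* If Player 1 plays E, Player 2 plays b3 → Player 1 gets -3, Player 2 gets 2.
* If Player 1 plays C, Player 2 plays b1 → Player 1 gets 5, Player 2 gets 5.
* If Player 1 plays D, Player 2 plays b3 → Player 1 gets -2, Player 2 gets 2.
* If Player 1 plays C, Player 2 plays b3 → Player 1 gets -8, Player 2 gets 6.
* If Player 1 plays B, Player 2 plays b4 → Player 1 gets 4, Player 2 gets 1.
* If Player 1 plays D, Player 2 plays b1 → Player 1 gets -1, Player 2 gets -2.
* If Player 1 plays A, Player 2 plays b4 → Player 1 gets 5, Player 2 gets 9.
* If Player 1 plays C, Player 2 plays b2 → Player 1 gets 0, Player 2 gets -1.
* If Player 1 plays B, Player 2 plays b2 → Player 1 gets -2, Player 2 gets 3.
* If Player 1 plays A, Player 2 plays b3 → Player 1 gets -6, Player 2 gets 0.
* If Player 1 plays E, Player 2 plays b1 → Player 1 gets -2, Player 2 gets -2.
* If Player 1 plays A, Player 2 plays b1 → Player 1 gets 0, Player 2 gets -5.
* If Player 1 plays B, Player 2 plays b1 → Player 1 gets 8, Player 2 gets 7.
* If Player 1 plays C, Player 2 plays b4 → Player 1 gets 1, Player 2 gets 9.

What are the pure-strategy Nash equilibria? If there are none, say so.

Player 1 against b1: payoffs 0, 8, 5, -1, -2 → best response B.
Player 1 against b2: payoffs -9, -2, 0, 4, 7 → best response E.
Player 1 against b3: payoffs -6, -1, -8, -2, -3 → best response B.
Player 1 against b4: payoffs 5, 4, 1, -9, 3 → best response A.
Player 2 against A: payoffs -5, 6, 0, 9 → best response b4.
Player 2 against B: payoffs 7, 3, 6, 1 → best response b1.
Player 2 against C: payoffs 5, -1, 6, 9 → best response b4.
Player 2 against D: payoffs -2, 5, 2, 6 → best response b4.
Player 2 against E: payoffs -2, 9, 2, 3 → best response b2.
Mutual best responses: (A, b4); (B, b1); (E, b2).

The pure Nash equilibria are (A, b4), (B, b1), (E, b2).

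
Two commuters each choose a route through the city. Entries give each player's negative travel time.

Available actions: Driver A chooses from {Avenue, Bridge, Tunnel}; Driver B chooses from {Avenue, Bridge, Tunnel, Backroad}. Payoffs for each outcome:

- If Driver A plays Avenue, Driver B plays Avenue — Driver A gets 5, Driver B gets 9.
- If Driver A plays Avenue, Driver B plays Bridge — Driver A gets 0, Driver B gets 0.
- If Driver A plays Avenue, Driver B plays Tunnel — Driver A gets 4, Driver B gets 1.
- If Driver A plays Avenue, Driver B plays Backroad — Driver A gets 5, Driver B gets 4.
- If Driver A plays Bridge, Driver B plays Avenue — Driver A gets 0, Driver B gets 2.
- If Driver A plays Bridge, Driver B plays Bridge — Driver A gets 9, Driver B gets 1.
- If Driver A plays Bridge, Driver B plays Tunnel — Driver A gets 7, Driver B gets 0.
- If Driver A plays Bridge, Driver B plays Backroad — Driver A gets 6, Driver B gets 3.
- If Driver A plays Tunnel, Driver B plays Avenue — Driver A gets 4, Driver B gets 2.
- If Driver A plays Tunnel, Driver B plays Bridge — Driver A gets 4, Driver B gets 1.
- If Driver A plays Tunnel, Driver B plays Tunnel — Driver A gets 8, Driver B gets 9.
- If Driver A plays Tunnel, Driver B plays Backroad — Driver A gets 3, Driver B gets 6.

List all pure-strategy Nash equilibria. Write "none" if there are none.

For each player, find the best response to each opponent profile; mutual best responses are the pure NE.
Driver A against Avenue: payoffs 5, 0, 4 → best response Avenue.
Driver A against Bridge: payoffs 0, 9, 4 → best response Bridge.
Driver A against Tunnel: payoffs 4, 7, 8 → best response Tunnel.
Driver A against Backroad: payoffs 5, 6, 3 → best response Bridge.
Driver B against Avenue: payoffs 9, 0, 1, 4 → best response Avenue.
Driver B against Bridge: payoffs 2, 1, 0, 3 → best response Backroad.
Driver B against Tunnel: payoffs 2, 1, 9, 6 → best response Tunnel.
Mutual best responses: (Avenue, Avenue); (Bridge, Backroad); (Tunnel, Tunnel).

(Avenue, Avenue), (Bridge, Backroad), (Tunnel, Tunnel)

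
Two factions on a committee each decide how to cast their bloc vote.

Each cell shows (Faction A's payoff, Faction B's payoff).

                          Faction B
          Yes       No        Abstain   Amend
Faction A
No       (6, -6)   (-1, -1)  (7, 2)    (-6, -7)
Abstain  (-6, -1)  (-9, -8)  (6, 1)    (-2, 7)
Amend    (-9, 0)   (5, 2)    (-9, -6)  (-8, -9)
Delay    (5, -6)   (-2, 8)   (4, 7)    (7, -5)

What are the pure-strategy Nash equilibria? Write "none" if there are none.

(No, Abstain); (Amend, No)

For each player, find the best response to each opponent profile; mutual best responses are the pure NE.
Faction A against Yes: payoffs 6, -6, -9, 5 → best response No.
Faction A against No: payoffs -1, -9, 5, -2 → best response Amend.
Faction A against Abstain: payoffs 7, 6, -9, 4 → best response No.
Faction A against Amend: payoffs -6, -2, -8, 7 → best response Delay.
Faction B against No: payoffs -6, -1, 2, -7 → best response Abstain.
Faction B against Abstain: payoffs -1, -8, 1, 7 → best response Amend.
Faction B against Amend: payoffs 0, 2, -6, -9 → best response No.
Faction B against Delay: payoffs -6, 8, 7, -5 → best response No.
Mutual best responses: (No, Abstain); (Amend, No).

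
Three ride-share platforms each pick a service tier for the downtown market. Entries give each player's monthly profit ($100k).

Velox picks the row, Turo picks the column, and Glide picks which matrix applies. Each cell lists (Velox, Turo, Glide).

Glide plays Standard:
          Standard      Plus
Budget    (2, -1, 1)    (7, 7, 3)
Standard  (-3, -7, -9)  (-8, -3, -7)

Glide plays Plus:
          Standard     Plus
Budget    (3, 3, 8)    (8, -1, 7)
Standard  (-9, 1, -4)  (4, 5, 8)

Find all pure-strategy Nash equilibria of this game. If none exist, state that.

The unique pure-strategy Nash equilibrium is (Budget, Standard, Plus).

Velox against (Standard, Standard): payoffs 2, -3 → best response Budget.
Velox against (Standard, Plus): payoffs 3, -9 → best response Budget.
Velox against (Plus, Standard): payoffs 7, -8 → best response Budget.
Velox against (Plus, Plus): payoffs 8, 4 → best response Budget.
Turo against (Budget, Standard): payoffs -1, 7 → best response Plus.
Turo against (Budget, Plus): payoffs 3, -1 → best response Standard.
Turo against (Standard, Standard): payoffs -7, -3 → best response Plus.
Turo against (Standard, Plus): payoffs 1, 5 → best response Plus.
Glide against (Budget, Standard): payoffs 1, 8 → best response Plus.
Glide against (Budget, Plus): payoffs 3, 7 → best response Plus.
Glide against (Standard, Standard): payoffs -9, -4 → best response Plus.
Glide against (Standard, Plus): payoffs -7, 8 → best response Plus.
Mutual best responses: (Budget, Standard, Plus).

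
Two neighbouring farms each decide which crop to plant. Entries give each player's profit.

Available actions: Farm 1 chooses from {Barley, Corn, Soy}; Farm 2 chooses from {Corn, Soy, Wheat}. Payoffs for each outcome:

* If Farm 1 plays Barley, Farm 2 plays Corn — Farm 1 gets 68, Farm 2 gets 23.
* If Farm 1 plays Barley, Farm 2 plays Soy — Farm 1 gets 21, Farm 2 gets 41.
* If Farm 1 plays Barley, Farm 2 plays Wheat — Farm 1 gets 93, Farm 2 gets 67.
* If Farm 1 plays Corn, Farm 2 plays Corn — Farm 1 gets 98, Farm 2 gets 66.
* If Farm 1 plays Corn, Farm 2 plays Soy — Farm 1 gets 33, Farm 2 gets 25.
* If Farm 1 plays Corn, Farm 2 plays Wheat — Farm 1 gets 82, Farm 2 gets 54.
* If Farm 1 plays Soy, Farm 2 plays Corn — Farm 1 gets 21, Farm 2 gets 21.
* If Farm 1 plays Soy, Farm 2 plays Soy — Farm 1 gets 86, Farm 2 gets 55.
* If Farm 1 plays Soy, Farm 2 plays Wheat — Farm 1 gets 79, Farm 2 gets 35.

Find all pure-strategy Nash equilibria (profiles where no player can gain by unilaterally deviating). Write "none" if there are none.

For each player, find the best response to each opponent profile; mutual best responses are the pure NE.
Farm 1 against Corn: payoffs 68, 98, 21 → best response Corn.
Farm 1 against Soy: payoffs 21, 33, 86 → best response Soy.
Farm 1 against Wheat: payoffs 93, 82, 79 → best response Barley.
Farm 2 against Barley: payoffs 23, 41, 67 → best response Wheat.
Farm 2 against Corn: payoffs 66, 25, 54 → best response Corn.
Farm 2 against Soy: payoffs 21, 55, 35 → best response Soy.
Mutual best responses: (Barley, Wheat); (Corn, Corn); (Soy, Soy).

Pure-strategy Nash equilibria: (Barley, Wheat) and (Corn, Corn) and (Soy, Soy)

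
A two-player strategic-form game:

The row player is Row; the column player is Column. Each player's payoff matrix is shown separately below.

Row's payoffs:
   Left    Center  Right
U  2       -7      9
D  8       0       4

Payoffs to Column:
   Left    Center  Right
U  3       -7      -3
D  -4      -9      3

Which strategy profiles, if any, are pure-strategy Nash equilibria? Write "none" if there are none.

This game has no pure Nash equilibrium.

For each player, find the best response to each opponent profile; mutual best responses are the pure NE.
Row against Left: payoffs 2, 8 → best response D.
Row against Center: payoffs -7, 0 → best response D.
Row against Right: payoffs 9, 4 → best response U.
Column against U: payoffs 3, -7, -3 → best response Left.
Column against D: payoffs -4, -9, 3 → best response Right.
No profile is a mutual best response for all players.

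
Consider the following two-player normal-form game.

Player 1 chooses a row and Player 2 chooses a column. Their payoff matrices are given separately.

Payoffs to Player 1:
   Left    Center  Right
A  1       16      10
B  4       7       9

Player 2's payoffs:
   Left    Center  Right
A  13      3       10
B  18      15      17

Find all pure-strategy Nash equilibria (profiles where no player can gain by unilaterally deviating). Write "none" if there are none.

(A, Left): Player 1 can switch to B (1 → 4). Not NE.
(A, Center): Player 2 can switch to Left (3 → 13). Not NE.
(A, Right): Player 2 can switch to Left (10 → 13). Not NE.
(B, Left): Player 1 gets 4, best alternative 1; Player 2 gets 18, best alternative 17. No profitable deviation — NE.
(B, Center): Player 1 can switch to A (7 → 16). Not NE.
(B, Right): Player 1 can switch to A (9 → 10). Not NE.

(B, Left)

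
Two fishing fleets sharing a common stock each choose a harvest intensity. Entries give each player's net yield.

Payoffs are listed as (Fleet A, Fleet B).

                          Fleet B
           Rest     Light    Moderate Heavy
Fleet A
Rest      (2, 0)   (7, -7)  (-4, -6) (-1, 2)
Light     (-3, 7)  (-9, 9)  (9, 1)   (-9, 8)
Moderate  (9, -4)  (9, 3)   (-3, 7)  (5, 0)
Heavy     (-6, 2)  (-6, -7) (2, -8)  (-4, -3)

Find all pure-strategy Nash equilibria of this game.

There is no pure-strategy Nash equilibrium.

For each strategy profile, look for a profitable unilateral deviation.
(Rest, Rest): Fleet A can switch to Moderate (2 → 9). Not NE.
(Rest, Light): Fleet A can switch to Moderate (7 → 9). Not NE.
(Rest, Moderate): Fleet A can switch to Light (-4 → 9). Not NE.
(Rest, Heavy): Fleet A can switch to Moderate (-1 → 5). Not NE.
(Light, Rest): Fleet A can switch to Rest (-3 → 2). Not NE.
(Light, Light): Fleet A can switch to Rest (-9 → 7). Not NE.
(Light, Moderate): Fleet B can switch to Rest (1 → 7). Not NE.
(Light, Heavy): Fleet A can switch to Rest (-9 → -1). Not NE.
(The remaining 8 profiles each have a profitable deviation by the same check.)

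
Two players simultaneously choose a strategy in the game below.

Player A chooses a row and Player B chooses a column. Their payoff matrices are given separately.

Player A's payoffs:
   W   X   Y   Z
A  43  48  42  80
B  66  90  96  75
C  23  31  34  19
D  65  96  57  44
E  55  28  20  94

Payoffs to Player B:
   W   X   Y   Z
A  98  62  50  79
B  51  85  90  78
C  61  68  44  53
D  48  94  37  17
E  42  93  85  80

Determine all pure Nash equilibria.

For each player, find the best response to each opponent profile; mutual best responses are the pure NE.
Player A against W: payoffs 43, 66, 23, 65, 55 → best response B.
Player A against X: payoffs 48, 90, 31, 96, 28 → best response D.
Player A against Y: payoffs 42, 96, 34, 57, 20 → best response B.
Player A against Z: payoffs 80, 75, 19, 44, 94 → best response E.
Player B against A: payoffs 98, 62, 50, 79 → best response W.
Player B against B: payoffs 51, 85, 90, 78 → best response Y.
Player B against C: payoffs 61, 68, 44, 53 → best response X.
Player B against D: payoffs 48, 94, 37, 17 → best response X.
Player B against E: payoffs 42, 93, 85, 80 → best response X.
Mutual best responses: (B, Y); (D, X).

(B, Y); (D, X)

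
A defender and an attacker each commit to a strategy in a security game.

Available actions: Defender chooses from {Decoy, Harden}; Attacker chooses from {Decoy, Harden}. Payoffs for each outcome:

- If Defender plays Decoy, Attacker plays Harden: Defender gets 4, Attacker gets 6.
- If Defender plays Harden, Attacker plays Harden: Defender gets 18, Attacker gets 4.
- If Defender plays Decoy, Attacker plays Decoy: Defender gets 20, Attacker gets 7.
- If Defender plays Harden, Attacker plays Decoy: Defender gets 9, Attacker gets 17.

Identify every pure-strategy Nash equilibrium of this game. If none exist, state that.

The unique pure-strategy Nash equilibrium is (Decoy, Decoy).

(Decoy, Decoy): Defender gets 20, best alternative 9; Attacker gets 7, best alternative 6. No profitable deviation — NE.
(Decoy, Harden): Defender can switch to Harden (4 → 18). Not NE.
(Harden, Decoy): Defender can switch to Decoy (9 → 20). Not NE.
(Harden, Harden): Attacker can switch to Decoy (4 → 17). Not NE.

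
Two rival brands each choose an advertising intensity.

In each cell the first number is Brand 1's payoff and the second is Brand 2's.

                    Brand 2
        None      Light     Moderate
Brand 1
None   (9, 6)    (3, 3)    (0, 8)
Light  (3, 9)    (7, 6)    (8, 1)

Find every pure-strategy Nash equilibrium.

No pure-strategy Nash equilibrium.

Check each profile: it is a Nash equilibrium iff no player can strictly gain by switching unilaterally.
(None, None): Brand 2 can switch to Moderate (6 → 8). Not NE.
(None, Light): Brand 1 can switch to Light (3 → 7). Not NE.
(None, Moderate): Brand 1 can switch to Light (0 → 8). Not NE.
(Light, None): Brand 1 can switch to None (3 → 9). Not NE.
(Light, Light): Brand 2 can switch to None (6 → 9). Not NE.
(Light, Moderate): Brand 2 can switch to None (1 → 9). Not NE.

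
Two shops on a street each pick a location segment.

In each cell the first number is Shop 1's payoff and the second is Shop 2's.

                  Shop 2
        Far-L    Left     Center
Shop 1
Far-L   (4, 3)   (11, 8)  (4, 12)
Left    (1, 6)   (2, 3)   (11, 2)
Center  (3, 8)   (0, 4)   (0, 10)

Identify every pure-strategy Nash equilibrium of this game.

Shop 1 against Far-L: payoffs 4, 1, 3 → best response Far-L.
Shop 1 against Left: payoffs 11, 2, 0 → best response Far-L.
Shop 1 against Center: payoffs 4, 11, 0 → best response Left.
Shop 2 against Far-L: payoffs 3, 8, 12 → best response Center.
Shop 2 against Left: payoffs 6, 3, 2 → best response Far-L.
Shop 2 against Center: payoffs 8, 4, 10 → best response Center.
No profile is a mutual best response for all players.

There is no pure-strategy Nash equilibrium.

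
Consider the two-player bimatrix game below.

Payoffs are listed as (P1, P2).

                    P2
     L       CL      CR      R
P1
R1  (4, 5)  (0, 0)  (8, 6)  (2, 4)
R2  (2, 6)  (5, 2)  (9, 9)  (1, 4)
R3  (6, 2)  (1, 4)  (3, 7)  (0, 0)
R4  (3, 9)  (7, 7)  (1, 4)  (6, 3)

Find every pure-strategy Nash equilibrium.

P1 against L: payoffs 4, 2, 6, 3 → best response R3.
P1 against CL: payoffs 0, 5, 1, 7 → best response R4.
P1 against CR: payoffs 8, 9, 3, 1 → best response R2.
P1 against R: payoffs 2, 1, 0, 6 → best response R4.
P2 against R1: payoffs 5, 0, 6, 4 → best response CR.
P2 against R2: payoffs 6, 2, 9, 4 → best response CR.
P2 against R3: payoffs 2, 4, 7, 0 → best response CR.
P2 against R4: payoffs 9, 7, 4, 3 → best response L.
Mutual best responses: (R2, CR).

(R2, CR)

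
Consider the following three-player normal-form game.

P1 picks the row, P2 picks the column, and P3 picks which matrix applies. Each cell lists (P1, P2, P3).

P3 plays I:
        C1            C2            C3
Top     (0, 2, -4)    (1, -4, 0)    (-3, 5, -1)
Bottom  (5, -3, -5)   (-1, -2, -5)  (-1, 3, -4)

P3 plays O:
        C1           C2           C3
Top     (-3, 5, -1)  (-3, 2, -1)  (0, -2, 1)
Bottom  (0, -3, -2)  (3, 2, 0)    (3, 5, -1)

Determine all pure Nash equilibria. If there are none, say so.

P1 against (C1, I): payoffs 0, 5 → best response Bottom.
P1 against (C1, O): payoffs -3, 0 → best response Bottom.
P1 against (C2, I): payoffs 1, -1 → best response Top.
P1 against (C2, O): payoffs -3, 3 → best response Bottom.
P1 against (C3, I): payoffs -3, -1 → best response Bottom.
P1 against (C3, O): payoffs 0, 3 → best response Bottom.
P2 against (Top, I): payoffs 2, -4, 5 → best response C3.
P2 against (Top, O): payoffs 5, 2, -2 → best response C1.
P2 against (Bottom, I): payoffs -3, -2, 3 → best response C3.
P2 against (Bottom, O): payoffs -3, 2, 5 → best response C3.
P3 against (Top, C1): payoffs -4, -1 → best response O.
P3 against (Top, C2): payoffs 0, -1 → best response I.
P3 against (Top, C3): payoffs -1, 1 → best response O.
P3 against (Bottom, C1): payoffs -5, -2 → best response O.
P3 against (Bottom, C2): payoffs -5, 0 → best response O.
P3 against (Bottom, C3): payoffs -4, -1 → best response O.
Mutual best responses: (Bottom, C3, O).

The unique pure-strategy Nash equilibrium is (Bottom, C3, O).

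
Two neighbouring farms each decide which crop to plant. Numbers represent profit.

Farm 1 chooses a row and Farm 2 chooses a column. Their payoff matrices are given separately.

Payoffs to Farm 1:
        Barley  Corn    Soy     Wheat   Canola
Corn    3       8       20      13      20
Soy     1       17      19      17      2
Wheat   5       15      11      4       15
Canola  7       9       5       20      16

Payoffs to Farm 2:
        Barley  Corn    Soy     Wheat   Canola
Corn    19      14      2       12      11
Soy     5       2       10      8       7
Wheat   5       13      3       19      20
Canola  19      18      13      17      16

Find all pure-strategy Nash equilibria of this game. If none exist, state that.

(Corn, Barley): Farm 1 can switch to Wheat (3 → 5). Not NE.
(Corn, Corn): Farm 1 can switch to Soy (8 → 17). Not NE.
(Corn, Soy): Farm 2 can switch to Barley (2 → 19). Not NE.
(Corn, Wheat): Farm 1 can switch to Soy (13 → 17). Not NE.
(Corn, Canola): Farm 2 can switch to Barley (11 → 19). Not NE.
(Soy, Barley): Farm 1 can switch to Corn (1 → 3). Not NE.
(Soy, Corn): Farm 2 can switch to Barley (2 → 5). Not NE.
(Soy, Soy): Farm 1 can switch to Corn (19 → 20). Not NE.
(Soy, Wheat): Farm 1 can switch to Canola (17 → 20). Not NE.
(Soy, Canola): Farm 1 can switch to Corn (2 → 20). Not NE.
(Canola, Barley): Farm 1 gets 7, best alternative 5; Farm 2 gets 19, best alternative 18. No profitable deviation — NE.
(The remaining 9 profiles each have a profitable deviation by the same check.)

Pure NE: (Canola, Barley)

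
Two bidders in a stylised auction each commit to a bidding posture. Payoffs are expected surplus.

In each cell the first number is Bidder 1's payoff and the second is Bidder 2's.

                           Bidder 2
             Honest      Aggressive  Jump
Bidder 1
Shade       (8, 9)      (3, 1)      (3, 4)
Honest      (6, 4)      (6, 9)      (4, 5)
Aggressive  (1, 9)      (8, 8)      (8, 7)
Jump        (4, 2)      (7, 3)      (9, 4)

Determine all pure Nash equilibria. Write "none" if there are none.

Bidder 1 against Honest: payoffs 8, 6, 1, 4 → best response Shade.
Bidder 1 against Aggressive: payoffs 3, 6, 8, 7 → best response Aggressive.
Bidder 1 against Jump: payoffs 3, 4, 8, 9 → best response Jump.
Bidder 2 against Shade: payoffs 9, 1, 4 → best response Honest.
Bidder 2 against Honest: payoffs 4, 9, 5 → best response Aggressive.
Bidder 2 against Aggressive: payoffs 9, 8, 7 → best response Honest.
Bidder 2 against Jump: payoffs 2, 3, 4 → best response Jump.
Mutual best responses: (Shade, Honest); (Jump, Jump).

The pure Nash equilibria are (Shade, Honest), (Jump, Jump).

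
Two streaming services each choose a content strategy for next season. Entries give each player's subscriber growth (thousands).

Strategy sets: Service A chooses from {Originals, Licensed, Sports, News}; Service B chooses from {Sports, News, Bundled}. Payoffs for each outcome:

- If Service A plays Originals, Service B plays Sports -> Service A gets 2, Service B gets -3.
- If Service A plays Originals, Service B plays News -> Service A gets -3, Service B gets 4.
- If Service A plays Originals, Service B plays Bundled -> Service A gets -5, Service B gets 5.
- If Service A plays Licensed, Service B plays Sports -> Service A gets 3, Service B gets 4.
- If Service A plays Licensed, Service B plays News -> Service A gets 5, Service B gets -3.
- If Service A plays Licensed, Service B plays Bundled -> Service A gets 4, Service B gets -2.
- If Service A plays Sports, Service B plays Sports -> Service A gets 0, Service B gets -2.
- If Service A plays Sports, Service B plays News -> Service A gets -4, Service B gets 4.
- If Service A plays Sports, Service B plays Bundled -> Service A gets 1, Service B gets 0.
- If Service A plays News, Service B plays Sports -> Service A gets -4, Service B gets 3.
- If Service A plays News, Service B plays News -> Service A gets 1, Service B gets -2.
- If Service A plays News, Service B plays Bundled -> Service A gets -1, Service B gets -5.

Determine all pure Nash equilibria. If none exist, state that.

Pure NE: (Licensed, Sports)

For each strategy profile, look for a profitable unilateral deviation.
(Originals, Sports): Service A can switch to Licensed (2 → 3). Not NE.
(Originals, News): Service A can switch to Licensed (-3 → 5). Not NE.
(Originals, Bundled): Service A can switch to Licensed (-5 → 4). Not NE.
(Licensed, Sports): Service A gets 3, best alternative 2; Service B gets 4, best alternative -2. No profitable deviation — NE.
(Licensed, News): Service B can switch to Sports (-3 → 4). Not NE.
(Licensed, Bundled): Service B can switch to Sports (-2 → 4). Not NE.
(Sports, Sports): Service A can switch to Originals (0 → 2). Not NE.
(Sports, News): Service A can switch to Originals (-4 → -3). Not NE.
(Sports, Bundled): Service A can switch to Licensed (1 → 4). Not NE.
(The remaining 3 profiles each have a profitable deviation by the same check.)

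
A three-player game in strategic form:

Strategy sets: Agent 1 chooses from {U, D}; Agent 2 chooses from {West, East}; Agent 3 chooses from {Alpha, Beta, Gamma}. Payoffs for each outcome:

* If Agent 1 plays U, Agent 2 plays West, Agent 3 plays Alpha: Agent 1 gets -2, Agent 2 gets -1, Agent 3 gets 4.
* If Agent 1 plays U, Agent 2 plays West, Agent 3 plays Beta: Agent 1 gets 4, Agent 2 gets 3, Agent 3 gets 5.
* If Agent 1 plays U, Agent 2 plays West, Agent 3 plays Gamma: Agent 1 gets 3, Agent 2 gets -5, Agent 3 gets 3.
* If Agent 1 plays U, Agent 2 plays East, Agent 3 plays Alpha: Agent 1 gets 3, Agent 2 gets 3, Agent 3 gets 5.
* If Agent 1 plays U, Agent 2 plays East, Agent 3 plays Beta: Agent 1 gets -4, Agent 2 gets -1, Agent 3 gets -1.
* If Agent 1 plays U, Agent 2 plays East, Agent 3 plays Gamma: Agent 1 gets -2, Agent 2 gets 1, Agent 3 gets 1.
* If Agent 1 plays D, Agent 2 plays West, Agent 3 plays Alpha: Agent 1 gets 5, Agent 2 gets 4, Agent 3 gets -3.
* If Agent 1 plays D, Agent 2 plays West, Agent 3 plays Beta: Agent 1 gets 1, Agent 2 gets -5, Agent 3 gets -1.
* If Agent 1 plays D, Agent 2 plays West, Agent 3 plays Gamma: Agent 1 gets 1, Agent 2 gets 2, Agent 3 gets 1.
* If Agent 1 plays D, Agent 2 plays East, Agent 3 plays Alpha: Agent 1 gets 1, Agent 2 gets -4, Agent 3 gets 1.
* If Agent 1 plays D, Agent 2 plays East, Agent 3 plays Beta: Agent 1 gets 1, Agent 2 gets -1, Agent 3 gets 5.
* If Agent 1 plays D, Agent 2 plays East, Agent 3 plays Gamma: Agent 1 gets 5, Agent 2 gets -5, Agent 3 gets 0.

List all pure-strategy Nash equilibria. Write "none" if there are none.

Pure-strategy Nash equilibria: (U, West, Beta), (U, East, Alpha), (D, East, Beta)

Agent 1 against (West, Alpha): payoffs -2, 5 → best response D.
Agent 1 against (West, Beta): payoffs 4, 1 → best response U.
Agent 1 against (West, Gamma): payoffs 3, 1 → best response U.
Agent 1 against (East, Alpha): payoffs 3, 1 → best response U.
Agent 1 against (East, Beta): payoffs -4, 1 → best response D.
Agent 1 against (East, Gamma): payoffs -2, 5 → best response D.
Agent 2 against (U, Alpha): payoffs -1, 3 → best response East.
Agent 2 against (U, Beta): payoffs 3, -1 → best response West.
Agent 2 against (U, Gamma): payoffs -5, 1 → best response East.
Agent 2 against (D, Alpha): payoffs 4, -4 → best response West.
Agent 2 against (D, Beta): payoffs -5, -1 → best response East.
Agent 2 against (D, Gamma): payoffs 2, -5 → best response West.
Agent 3 against (U, West): payoffs 4, 5, 3 → best response Beta.
Agent 3 against (U, East): payoffs 5, -1, 1 → best response Alpha.
Agent 3 against (D, West): payoffs -3, -1, 1 → best response Gamma.
Agent 3 against (D, East): payoffs 1, 5, 0 → best response Beta.
Mutual best responses: (U, West, Beta); (U, East, Alpha); (D, East, Beta).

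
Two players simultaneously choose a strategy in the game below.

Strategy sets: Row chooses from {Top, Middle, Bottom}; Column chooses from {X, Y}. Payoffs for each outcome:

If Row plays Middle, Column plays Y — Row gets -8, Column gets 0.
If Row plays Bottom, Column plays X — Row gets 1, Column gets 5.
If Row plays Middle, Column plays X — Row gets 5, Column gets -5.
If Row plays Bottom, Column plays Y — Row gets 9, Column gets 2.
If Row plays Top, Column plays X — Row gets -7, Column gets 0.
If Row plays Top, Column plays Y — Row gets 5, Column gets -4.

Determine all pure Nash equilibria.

none

(Top, X): Row can switch to Middle (-7 → 5). Not NE.
(Top, Y): Row can switch to Bottom (5 → 9). Not NE.
(Middle, X): Column can switch to Y (-5 → 0). Not NE.
(Middle, Y): Row can switch to Top (-8 → 5). Not NE.
(Bottom, X): Row can switch to Middle (1 → 5). Not NE.
(Bottom, Y): Column can switch to X (2 → 5). Not NE.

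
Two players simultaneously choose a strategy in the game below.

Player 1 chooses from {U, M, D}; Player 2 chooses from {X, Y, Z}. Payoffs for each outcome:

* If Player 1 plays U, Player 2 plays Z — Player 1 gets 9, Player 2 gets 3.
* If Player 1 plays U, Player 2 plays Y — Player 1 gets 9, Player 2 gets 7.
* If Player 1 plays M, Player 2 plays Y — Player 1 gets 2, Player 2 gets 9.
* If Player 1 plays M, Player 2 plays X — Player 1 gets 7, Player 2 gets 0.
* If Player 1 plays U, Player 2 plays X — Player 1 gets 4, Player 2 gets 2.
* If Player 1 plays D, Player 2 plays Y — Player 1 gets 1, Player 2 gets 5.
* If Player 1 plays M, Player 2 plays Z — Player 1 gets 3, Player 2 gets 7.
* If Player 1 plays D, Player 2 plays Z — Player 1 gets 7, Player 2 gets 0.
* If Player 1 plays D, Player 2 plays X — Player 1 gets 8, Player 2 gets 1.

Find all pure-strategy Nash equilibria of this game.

(U, X): Player 1 can switch to M (4 → 7). Not NE.
(U, Y): Player 1 gets 9, best alternative 2; Player 2 gets 7, best alternative 3. No profitable deviation — NE.
(U, Z): Player 2 can switch to Y (3 → 7). Not NE.
(M, X): Player 1 can switch to D (7 → 8). Not NE.
(M, Y): Player 1 can switch to U (2 → 9). Not NE.
(M, Z): Player 1 can switch to U (3 → 9). Not NE.
(D, X): Player 2 can switch to Y (1 → 5). Not NE.
(D, Y): Player 1 can switch to U (1 → 9). Not NE.
(D, Z): Player 1 can switch to U (7 → 9). Not NE.

The unique pure-strategy Nash equilibrium is (U, Y).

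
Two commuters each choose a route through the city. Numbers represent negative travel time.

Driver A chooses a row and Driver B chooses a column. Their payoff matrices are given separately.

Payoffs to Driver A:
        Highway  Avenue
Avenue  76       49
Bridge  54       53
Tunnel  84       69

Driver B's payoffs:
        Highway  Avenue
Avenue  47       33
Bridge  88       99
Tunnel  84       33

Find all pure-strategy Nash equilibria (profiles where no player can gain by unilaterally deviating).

(Tunnel, Highway)

(Avenue, Highway): Driver A can switch to Tunnel (76 → 84). Not NE.
(Avenue, Avenue): Driver A can switch to Bridge (49 → 53). Not NE.
(Bridge, Highway): Driver A can switch to Avenue (54 → 76). Not NE.
(Bridge, Avenue): Driver A can switch to Tunnel (53 → 69). Not NE.
(Tunnel, Highway): Driver A gets 84, best alternative 76; Driver B gets 84, best alternative 33. No profitable deviation — NE.
(Tunnel, Avenue): Driver B can switch to Highway (33 → 84). Not NE.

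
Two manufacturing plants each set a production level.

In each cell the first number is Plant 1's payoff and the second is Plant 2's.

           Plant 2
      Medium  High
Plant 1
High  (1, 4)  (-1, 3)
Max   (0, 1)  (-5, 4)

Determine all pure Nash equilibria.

Plant 1 against Medium: payoffs 1, 0 → best response High.
Plant 1 against High: payoffs -1, -5 → best response High.
Plant 2 against High: payoffs 4, 3 → best response Medium.
Plant 2 against Max: payoffs 1, 4 → best response High.
Mutual best responses: (High, Medium).

The unique pure-strategy Nash equilibrium is (High, Medium).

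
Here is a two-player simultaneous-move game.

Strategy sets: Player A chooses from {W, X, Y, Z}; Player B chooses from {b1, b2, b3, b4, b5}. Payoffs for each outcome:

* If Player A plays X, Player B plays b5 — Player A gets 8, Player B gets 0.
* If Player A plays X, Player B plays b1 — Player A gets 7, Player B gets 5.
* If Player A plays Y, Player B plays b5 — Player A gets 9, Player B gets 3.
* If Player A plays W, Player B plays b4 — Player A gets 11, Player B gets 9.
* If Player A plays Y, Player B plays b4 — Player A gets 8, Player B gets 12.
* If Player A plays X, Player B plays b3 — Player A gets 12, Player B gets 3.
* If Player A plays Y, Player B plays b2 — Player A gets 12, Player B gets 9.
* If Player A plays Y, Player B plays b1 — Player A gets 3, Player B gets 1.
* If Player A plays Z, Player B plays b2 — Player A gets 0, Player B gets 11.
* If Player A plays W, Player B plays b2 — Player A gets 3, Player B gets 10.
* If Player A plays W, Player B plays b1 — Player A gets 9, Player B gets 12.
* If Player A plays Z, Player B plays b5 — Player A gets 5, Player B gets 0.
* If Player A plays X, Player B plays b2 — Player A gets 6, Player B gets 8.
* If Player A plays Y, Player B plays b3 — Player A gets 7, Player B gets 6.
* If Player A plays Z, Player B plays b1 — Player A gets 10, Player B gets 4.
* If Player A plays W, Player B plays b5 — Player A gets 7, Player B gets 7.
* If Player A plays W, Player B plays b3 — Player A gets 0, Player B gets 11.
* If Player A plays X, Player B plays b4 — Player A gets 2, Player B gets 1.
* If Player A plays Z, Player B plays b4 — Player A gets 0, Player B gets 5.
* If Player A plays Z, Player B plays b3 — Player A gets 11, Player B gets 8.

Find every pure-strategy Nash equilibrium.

none

Mark each player's best response to every combination of opponents' strategies; a profile where every player is best-responding is a pure Nash equilibrium.
Player A against b1: payoffs 9, 7, 3, 10 → best response Z.
Player A against b2: payoffs 3, 6, 12, 0 → best response Y.
Player A against b3: payoffs 0, 12, 7, 11 → best response X.
Player A against b4: payoffs 11, 2, 8, 0 → best response W.
Player A against b5: payoffs 7, 8, 9, 5 → best response Y.
Player B against W: payoffs 12, 10, 11, 9, 7 → best response b1.
Player B against X: payoffs 5, 8, 3, 1, 0 → best response b2.
Player B against Y: payoffs 1, 9, 6, 12, 3 → best response b4.
Player B against Z: payoffs 4, 11, 8, 5, 0 → best response b2.
No profile is a mutual best response for all players.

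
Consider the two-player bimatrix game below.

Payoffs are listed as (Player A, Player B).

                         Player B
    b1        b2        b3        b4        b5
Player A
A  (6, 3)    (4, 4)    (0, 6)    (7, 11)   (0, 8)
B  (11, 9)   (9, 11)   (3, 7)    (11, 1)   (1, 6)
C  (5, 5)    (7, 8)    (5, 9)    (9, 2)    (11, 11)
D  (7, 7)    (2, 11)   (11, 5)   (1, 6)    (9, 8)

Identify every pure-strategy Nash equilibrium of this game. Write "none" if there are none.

(A, b1): Player A can switch to B (6 → 11). Not NE.
(A, b2): Player A can switch to B (4 → 9). Not NE.
(A, b3): Player A can switch to B (0 → 3). Not NE.
(A, b4): Player A can switch to B (7 → 11). Not NE.
(A, b5): Player A can switch to B (0 → 1). Not NE.
(B, b1): Player B can switch to b2 (9 → 11). Not NE.
(B, b2): Player A gets 9, best alternative 7; Player B gets 11, best alternative 9. No profitable deviation — NE.
(B, b3): Player A can switch to C (3 → 5). Not NE.
(B, b4): Player B can switch to b1 (1 → 9). Not NE.
(B, b5): Player A can switch to C (1 → 11). Not NE.
(C, b1): Player A can switch to A (5 → 6). Not NE.
(C, b5): Player A gets 11, best alternative 9; Player B gets 11, best alternative 9. No profitable deviation — NE.
(The remaining 8 profiles each have a profitable deviation by the same check.)

Pure-strategy Nash equilibria: (B, b2), (C, b5)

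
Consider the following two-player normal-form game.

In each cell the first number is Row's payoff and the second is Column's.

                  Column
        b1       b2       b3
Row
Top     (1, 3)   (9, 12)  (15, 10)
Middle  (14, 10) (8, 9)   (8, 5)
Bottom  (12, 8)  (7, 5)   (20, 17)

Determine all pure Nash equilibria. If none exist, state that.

(Top, b2), (Middle, b1), (Bottom, b3)

Row against b1: payoffs 1, 14, 12 → best response Middle.
Row against b2: payoffs 9, 8, 7 → best response Top.
Row against b3: payoffs 15, 8, 20 → best response Bottom.
Column against Top: payoffs 3, 12, 10 → best response b2.
Column against Middle: payoffs 10, 9, 5 → best response b1.
Column against Bottom: payoffs 8, 5, 17 → best response b3.
Mutual best responses: (Top, b2); (Middle, b1); (Bottom, b3).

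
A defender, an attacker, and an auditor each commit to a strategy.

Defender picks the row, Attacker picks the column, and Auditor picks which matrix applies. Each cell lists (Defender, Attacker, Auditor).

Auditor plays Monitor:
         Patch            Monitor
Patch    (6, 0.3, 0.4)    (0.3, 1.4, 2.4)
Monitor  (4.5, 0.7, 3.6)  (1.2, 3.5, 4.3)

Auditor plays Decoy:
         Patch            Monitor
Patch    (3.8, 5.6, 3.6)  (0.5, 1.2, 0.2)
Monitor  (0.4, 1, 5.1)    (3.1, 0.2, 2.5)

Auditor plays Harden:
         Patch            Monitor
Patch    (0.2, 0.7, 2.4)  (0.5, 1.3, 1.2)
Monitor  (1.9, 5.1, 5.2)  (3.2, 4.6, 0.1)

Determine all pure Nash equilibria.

(Patch, Patch, Monitor): Attacker can switch to Monitor (0.3 → 1.4). Not NE.
(Patch, Patch, Decoy): Defender gets 3.8, best alternative 0.4; Attacker gets 5.6, best alternative 1.2; Auditor gets 3.6, best alternative 2.4. No profitable deviation — NE.
(Patch, Patch, Harden): Defender can switch to Monitor (0.2 → 1.9). Not NE.
(Patch, Monitor, Monitor): Defender can switch to Monitor (0.3 → 1.2). Not NE.
(Patch, Monitor, Decoy): Defender can switch to Monitor (0.5 → 3.1). Not NE.
(Patch, Monitor, Harden): Defender can switch to Monitor (0.5 → 3.2). Not NE.
(Monitor, Patch, Monitor): Defender can switch to Patch (4.5 → 6). Not NE.
(Monitor, Patch, Decoy): Defender can switch to Patch (0.4 → 3.8). Not NE.
(Monitor, Patch, Harden): Defender gets 1.9, best alternative 0.2; Attacker gets 5.1, best alternative 4.6; Auditor gets 5.2, best alternative 5.1. No profitable deviation — NE.
(Monitor, Monitor, Monitor): Defender gets 1.2, best alternative 0.3; Attacker gets 3.5, best alternative 0.7; Auditor gets 4.3, best alternative 2.5. No profitable deviation — NE.
(Monitor, Monitor, Decoy): Attacker can switch to Patch (0.2 → 1). Not NE.
(Monitor, Monitor, Harden): Attacker can switch to Patch (4.6 → 5.1). Not NE.

Pure-strategy Nash equilibria: (Patch, Patch, Decoy); (Monitor, Patch, Harden); (Monitor, Monitor, Monitor)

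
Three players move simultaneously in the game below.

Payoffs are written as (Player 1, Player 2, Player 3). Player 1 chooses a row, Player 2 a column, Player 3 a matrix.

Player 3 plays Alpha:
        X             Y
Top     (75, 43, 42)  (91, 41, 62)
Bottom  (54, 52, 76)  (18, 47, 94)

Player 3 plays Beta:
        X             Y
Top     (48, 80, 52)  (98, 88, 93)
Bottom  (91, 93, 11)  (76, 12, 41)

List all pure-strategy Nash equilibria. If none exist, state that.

Pure NE: (Top, Y, Beta)

Player 1 against (X, Alpha): payoffs 75, 54 → best response Top.
Player 1 against (X, Beta): payoffs 48, 91 → best response Bottom.
Player 1 against (Y, Alpha): payoffs 91, 18 → best response Top.
Player 1 against (Y, Beta): payoffs 98, 76 → best response Top.
Player 2 against (Top, Alpha): payoffs 43, 41 → best response X.
Player 2 against (Top, Beta): payoffs 80, 88 → best response Y.
Player 2 against (Bottom, Alpha): payoffs 52, 47 → best response X.
Player 2 against (Bottom, Beta): payoffs 93, 12 → best response X.
Player 3 against (Top, X): payoffs 42, 52 → best response Beta.
Player 3 against (Top, Y): payoffs 62, 93 → best response Beta.
Player 3 against (Bottom, X): payoffs 76, 11 → best response Alpha.
Player 3 against (Bottom, Y): payoffs 94, 41 → best response Alpha.
Mutual best responses: (Top, Y, Beta).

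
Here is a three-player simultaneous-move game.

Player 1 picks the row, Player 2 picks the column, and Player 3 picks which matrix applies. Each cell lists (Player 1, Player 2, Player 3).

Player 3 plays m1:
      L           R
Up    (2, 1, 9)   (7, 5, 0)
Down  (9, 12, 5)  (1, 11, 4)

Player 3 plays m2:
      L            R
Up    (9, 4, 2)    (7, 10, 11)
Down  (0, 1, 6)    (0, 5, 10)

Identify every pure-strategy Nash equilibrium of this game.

(Up, R, m2)

(Up, L, m1): Player 1 can switch to Down (2 → 9). Not NE.
(Up, L, m2): Player 2 can switch to R (4 → 10). Not NE.
(Up, R, m1): Player 3 can switch to m2 (0 → 11). Not NE.
(Up, R, m2): Player 1 gets 7, best alternative 0; Player 2 gets 10, best alternative 4; Player 3 gets 11, best alternative 0. No profitable deviation — NE.
(Down, L, m1): Player 3 can switch to m2 (5 → 6). Not NE.
(Down, L, m2): Player 1 can switch to Up (0 → 9). Not NE.
(Down, R, m1): Player 1 can switch to Up (1 → 7). Not NE.
(Down, R, m2): Player 1 can switch to Up (0 → 7). Not NE.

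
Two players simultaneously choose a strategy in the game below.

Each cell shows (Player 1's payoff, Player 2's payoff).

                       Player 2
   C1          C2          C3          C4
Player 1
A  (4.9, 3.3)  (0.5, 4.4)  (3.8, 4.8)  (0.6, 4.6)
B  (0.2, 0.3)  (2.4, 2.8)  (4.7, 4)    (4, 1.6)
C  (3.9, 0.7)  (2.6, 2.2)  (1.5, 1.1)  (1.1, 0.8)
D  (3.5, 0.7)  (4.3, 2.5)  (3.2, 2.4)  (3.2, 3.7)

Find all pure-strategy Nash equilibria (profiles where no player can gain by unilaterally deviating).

The unique pure-strategy Nash equilibrium is (B, C3).

(A, C1): Player 2 can switch to C2 (3.3 → 4.4). Not NE.
(A, C2): Player 1 can switch to B (0.5 → 2.4). Not NE.
(A, C3): Player 1 can switch to B (3.8 → 4.7). Not NE.
(A, C4): Player 1 can switch to B (0.6 → 4). Not NE.
(B, C1): Player 1 can switch to A (0.2 → 4.9). Not NE.
(B, C2): Player 1 can switch to C (2.4 → 2.6). Not NE.
(B, C3): Player 1 gets 4.7, best alternative 3.8; Player 2 gets 4, best alternative 2.8. No profitable deviation — NE.
(B, C4): Player 2 can switch to C2 (1.6 → 2.8). Not NE.
(C, C1): Player 1 can switch to A (3.9 → 4.9). Not NE.
(C, C2): Player 1 can switch to D (2.6 → 4.3). Not NE.
(C, C3): Player 1 can switch to A (1.5 → 3.8). Not NE.
(The remaining 5 profiles each have a profitable deviation by the same check.)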